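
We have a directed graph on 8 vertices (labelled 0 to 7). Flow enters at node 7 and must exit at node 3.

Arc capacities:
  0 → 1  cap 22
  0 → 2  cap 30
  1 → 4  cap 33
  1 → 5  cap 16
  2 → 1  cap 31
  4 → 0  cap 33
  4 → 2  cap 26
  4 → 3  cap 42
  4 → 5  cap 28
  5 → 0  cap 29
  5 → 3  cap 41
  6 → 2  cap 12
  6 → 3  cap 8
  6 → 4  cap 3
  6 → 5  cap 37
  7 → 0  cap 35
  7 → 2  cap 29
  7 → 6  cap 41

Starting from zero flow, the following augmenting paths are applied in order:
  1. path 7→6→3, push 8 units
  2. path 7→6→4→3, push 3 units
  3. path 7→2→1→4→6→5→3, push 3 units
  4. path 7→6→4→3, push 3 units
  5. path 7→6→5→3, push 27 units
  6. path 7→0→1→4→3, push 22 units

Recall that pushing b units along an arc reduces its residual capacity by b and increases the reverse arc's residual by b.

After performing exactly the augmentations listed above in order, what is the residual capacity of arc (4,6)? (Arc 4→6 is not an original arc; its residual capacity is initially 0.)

after path 1 (7→6→3, push 8): res(4,6)=0
after path 2 (7→6→4→3, push 3): res(4,6)=3
after path 3 (7→2→1→4→6→5→3, push 3): res(4,6)=0
after path 4 (7→6→4→3, push 3): res(4,6)=3
after path 5 (7→6→5→3, push 27): res(4,6)=3
after path 6 (7→0→1→4→3, push 22): res(4,6)=3

Residual capacity of (4,6): 3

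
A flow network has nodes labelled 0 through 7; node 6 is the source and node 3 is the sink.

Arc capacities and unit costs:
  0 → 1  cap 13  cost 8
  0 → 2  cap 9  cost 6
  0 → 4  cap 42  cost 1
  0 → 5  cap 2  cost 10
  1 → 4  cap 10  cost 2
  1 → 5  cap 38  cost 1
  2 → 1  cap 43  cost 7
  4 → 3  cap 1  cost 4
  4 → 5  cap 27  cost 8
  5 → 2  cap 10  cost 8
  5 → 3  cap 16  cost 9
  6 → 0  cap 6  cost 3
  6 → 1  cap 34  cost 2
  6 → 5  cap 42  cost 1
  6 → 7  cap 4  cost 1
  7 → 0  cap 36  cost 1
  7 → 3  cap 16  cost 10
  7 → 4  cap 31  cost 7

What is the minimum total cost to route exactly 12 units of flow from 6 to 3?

Minimum cost for 12 units: 117

shortest-cost path #1: 6→7→0→4→3 push 1 @ unit cost 7 (adds 7)
shortest-cost path #2: 6→5→3 push 11 @ unit cost 10 (adds 110)
total cost = 117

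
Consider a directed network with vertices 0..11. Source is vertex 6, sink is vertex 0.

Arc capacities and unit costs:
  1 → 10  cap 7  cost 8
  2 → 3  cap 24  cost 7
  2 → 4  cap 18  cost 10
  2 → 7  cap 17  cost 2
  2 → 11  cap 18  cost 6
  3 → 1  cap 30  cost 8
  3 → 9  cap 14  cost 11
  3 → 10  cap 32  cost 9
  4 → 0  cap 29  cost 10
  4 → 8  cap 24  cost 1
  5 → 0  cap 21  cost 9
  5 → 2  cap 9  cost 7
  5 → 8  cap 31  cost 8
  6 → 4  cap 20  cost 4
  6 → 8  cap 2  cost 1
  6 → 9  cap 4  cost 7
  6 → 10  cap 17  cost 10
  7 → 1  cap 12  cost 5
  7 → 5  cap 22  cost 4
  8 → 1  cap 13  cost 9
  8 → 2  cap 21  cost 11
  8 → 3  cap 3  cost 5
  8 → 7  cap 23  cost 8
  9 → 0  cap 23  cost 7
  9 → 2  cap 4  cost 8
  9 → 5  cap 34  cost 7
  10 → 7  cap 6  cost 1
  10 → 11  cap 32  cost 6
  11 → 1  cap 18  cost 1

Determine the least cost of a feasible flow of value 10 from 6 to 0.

shortest-cost path #1: 6→9→0 push 4 @ unit cost 14 (adds 56)
shortest-cost path #2: 6→4→0 push 6 @ unit cost 14 (adds 84)
total cost = 140

Minimum cost for 10 units: 140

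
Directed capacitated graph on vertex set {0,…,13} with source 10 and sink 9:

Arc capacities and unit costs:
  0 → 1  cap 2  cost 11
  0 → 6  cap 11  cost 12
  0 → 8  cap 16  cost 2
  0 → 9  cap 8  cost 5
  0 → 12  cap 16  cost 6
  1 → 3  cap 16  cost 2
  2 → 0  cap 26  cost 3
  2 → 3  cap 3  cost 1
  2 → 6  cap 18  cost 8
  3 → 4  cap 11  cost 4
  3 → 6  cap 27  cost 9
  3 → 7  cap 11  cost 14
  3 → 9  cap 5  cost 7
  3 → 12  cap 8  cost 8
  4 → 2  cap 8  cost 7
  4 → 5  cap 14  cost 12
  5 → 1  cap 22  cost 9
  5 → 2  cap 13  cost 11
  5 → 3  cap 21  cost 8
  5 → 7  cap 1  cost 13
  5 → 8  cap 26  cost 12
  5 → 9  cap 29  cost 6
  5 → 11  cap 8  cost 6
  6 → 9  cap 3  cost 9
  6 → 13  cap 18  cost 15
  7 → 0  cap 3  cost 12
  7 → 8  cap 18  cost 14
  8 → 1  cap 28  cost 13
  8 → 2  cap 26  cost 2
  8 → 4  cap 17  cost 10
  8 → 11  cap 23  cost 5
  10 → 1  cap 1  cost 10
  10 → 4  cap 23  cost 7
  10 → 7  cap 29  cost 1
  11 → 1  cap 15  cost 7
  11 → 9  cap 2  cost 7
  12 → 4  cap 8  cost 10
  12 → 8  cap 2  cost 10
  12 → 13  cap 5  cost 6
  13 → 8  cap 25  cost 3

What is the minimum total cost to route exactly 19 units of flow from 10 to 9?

shortest-cost path #1: 10→7→0→9 push 3 @ unit cost 18 (adds 54)
shortest-cost path #2: 10→1→3→9 push 1 @ unit cost 19 (adds 19)
shortest-cost path #3: 10→4→2→3→9 push 3 @ unit cost 22 (adds 66)
shortest-cost path #4: 10→4→2→0→9 push 5 @ unit cost 22 (adds 110)
shortest-cost path #5: 10→4→5→9 push 7 @ unit cost 25 (adds 175)
total cost = 424

Minimum cost for 19 units: 424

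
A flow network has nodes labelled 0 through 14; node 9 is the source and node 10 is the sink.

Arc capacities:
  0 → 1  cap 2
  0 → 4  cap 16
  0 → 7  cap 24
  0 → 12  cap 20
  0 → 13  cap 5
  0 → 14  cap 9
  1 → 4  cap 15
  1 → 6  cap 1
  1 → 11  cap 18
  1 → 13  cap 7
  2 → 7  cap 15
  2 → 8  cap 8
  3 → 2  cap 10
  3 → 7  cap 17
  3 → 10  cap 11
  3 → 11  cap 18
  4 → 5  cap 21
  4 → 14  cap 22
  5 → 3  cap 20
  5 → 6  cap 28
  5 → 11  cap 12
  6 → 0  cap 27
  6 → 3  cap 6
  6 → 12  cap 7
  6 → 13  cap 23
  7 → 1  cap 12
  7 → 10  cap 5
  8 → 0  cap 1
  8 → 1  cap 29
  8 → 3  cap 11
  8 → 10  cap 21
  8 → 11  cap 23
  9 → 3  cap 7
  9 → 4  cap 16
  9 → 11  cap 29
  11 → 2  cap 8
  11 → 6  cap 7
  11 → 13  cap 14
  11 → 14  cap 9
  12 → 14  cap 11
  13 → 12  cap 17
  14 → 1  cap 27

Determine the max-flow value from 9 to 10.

Maximum flow value: 24

augment #1: 9→3→10 bottleneck 7, total now 7
augment #2: 9→4→5→3→10 bottleneck 4, total now 11
augment #3: 9→11→2→7→10 bottleneck 5, total now 16
augment #4: 9→11→2→8→10 bottleneck 3, total now 19
augment #5: 9→4→5→3→2→8→10 bottleneck 5, total now 24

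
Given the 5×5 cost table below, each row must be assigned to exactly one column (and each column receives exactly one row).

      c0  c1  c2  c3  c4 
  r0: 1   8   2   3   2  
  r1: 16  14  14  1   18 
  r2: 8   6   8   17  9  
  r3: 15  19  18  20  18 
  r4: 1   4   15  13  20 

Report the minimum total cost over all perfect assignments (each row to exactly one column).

one of 2 optimal assignments: row0→col2 (cost 2), row1→col3 (cost 1), row2→col1 (cost 6), row3→col4 (cost 18), row4→col0 (cost 1)
total = 2 + 1 + 6 + 18 + 1 = 28

Minimum assignment cost: 28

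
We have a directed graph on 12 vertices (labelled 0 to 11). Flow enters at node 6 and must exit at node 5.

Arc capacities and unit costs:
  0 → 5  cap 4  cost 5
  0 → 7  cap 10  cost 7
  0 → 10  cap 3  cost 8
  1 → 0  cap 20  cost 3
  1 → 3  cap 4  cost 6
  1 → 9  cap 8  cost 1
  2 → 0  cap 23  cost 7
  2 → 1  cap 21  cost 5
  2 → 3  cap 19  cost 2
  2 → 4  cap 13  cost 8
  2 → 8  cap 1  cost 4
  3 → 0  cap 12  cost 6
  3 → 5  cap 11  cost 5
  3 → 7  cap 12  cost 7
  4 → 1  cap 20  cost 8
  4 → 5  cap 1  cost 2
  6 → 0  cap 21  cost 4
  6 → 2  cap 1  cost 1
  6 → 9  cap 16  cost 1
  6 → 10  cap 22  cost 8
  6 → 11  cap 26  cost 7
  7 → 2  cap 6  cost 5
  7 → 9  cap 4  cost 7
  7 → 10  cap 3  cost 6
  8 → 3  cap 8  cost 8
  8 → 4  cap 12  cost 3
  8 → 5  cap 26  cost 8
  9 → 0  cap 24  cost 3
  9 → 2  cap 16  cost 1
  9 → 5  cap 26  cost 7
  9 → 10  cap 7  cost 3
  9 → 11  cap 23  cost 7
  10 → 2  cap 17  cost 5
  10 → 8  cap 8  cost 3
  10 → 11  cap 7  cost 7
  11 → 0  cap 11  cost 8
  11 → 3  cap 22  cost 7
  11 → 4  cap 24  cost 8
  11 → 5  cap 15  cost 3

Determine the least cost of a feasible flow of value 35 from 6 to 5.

Minimum cost for 35 units: 312

shortest-cost path #1: 6→9→5 push 16 @ unit cost 8 (adds 128)
shortest-cost path #2: 6→2→3→5 push 1 @ unit cost 8 (adds 8)
shortest-cost path #3: 6→0→5 push 4 @ unit cost 9 (adds 36)
shortest-cost path #4: 6→11→5 push 14 @ unit cost 10 (adds 140)
total cost = 312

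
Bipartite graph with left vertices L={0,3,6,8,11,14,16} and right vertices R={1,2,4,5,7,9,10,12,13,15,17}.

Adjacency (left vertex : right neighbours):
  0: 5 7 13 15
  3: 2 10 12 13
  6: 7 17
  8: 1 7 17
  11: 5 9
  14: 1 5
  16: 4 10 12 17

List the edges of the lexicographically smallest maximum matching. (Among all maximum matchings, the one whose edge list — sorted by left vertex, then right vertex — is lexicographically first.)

Lex-smallest maximum matching: {(0,5), (3,2), (6,7), (8,17), (11,9), (14,1), (16,4)}

|M| = 7 (so the lex-smallest maximum matching has 7 edges)
process left vertices in ascending order; for each, take the smallest-labelled available neighbour that still permits 7 edges overall, or leave it unmatched if none does
lex-smallest matching: {0-5, 3-2, 6-7, 8-17, 11-9, 14-1, 16-4}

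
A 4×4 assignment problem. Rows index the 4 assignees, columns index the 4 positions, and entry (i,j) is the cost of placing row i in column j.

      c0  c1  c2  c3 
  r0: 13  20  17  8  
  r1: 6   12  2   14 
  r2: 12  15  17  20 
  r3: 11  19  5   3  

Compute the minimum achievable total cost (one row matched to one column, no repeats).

Minimum assignment cost: 33

optimal assignment: row0→col0 (cost 13), row1→col2 (cost 2), row2→col1 (cost 15), row3→col3 (cost 3)
total = 13 + 2 + 15 + 3 = 33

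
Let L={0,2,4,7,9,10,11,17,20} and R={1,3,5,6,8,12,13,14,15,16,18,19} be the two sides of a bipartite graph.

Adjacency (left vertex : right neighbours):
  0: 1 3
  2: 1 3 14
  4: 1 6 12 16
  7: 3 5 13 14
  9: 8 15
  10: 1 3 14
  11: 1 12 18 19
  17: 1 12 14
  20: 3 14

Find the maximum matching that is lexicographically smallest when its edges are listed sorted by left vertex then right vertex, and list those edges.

Lex-smallest maximum matching: {(0,1), (2,3), (4,6), (7,5), (9,8), (10,14), (11,18), (17,12)}

|M| = 8 (so the lex-smallest maximum matching has 8 edges)
process left vertices in ascending order; for each, take the smallest-labelled available neighbour that still permits 8 edges overall, or leave it unmatched if none does
lex-smallest matching: {0-1, 2-3, 4-6, 7-5, 9-8, 10-14, 11-18, 17-12}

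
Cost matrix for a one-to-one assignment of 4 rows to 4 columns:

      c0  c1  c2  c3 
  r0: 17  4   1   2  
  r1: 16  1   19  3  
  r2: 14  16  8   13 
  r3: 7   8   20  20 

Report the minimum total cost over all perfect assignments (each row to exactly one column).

Minimum assignment cost: 18

optimal assignment: row0→col3 (cost 2), row1→col1 (cost 1), row2→col2 (cost 8), row3→col0 (cost 7)
total = 2 + 1 + 8 + 7 = 18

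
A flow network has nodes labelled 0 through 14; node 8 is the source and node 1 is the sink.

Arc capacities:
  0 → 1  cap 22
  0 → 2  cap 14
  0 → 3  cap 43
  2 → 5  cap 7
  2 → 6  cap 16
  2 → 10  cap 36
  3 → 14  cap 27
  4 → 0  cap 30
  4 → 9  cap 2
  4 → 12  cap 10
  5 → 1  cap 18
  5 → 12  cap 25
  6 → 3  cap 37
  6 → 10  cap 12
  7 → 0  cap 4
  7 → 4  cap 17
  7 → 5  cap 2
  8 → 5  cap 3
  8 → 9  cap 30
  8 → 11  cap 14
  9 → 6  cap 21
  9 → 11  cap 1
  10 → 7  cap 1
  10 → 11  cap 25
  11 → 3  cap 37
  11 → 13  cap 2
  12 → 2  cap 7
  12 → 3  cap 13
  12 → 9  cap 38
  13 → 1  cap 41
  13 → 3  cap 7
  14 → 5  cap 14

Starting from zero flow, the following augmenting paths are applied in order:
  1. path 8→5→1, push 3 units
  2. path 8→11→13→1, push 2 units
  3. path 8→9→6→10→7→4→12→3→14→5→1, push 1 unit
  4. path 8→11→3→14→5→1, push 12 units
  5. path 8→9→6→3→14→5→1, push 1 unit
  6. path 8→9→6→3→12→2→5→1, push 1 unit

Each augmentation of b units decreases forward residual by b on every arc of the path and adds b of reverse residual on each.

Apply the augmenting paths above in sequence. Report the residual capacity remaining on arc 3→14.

after path 1 (8→5→1, push 3): res(3,14)=27
after path 2 (8→11→13→1, push 2): res(3,14)=27
after path 3 (8→9→6→10→7→4→12→3→14→5→1, push 1): res(3,14)=26
after path 4 (8→11→3→14→5→1, push 12): res(3,14)=14
after path 5 (8→9→6→3→14→5→1, push 1): res(3,14)=13
after path 6 (8→9→6→3→12→2→5→1, push 1): res(3,14)=13

Residual capacity of (3,14): 13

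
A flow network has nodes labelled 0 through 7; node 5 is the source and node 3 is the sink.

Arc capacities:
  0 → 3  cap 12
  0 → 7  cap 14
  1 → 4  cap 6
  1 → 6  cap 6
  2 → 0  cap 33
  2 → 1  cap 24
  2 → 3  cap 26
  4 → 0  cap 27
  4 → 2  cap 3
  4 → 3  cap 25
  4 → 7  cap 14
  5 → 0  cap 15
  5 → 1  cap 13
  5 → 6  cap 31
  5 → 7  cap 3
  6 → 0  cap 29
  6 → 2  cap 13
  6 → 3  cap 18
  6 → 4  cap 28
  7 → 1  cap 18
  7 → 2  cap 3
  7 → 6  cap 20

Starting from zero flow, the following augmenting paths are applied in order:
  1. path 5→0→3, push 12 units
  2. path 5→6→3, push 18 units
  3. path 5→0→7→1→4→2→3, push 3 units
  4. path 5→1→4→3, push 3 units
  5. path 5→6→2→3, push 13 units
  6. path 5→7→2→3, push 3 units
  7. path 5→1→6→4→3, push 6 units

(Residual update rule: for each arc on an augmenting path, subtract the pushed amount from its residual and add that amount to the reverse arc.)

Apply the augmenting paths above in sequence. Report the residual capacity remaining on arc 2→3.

after path 1 (5→0→3, push 12): res(2,3)=26
after path 2 (5→6→3, push 18): res(2,3)=26
after path 3 (5→0→7→1→4→2→3, push 3): res(2,3)=23
after path 4 (5→1→4→3, push 3): res(2,3)=23
after path 5 (5→6→2→3, push 13): res(2,3)=10
after path 6 (5→7→2→3, push 3): res(2,3)=7
after path 7 (5→1→6→4→3, push 6): res(2,3)=7

Residual capacity of (2,3): 7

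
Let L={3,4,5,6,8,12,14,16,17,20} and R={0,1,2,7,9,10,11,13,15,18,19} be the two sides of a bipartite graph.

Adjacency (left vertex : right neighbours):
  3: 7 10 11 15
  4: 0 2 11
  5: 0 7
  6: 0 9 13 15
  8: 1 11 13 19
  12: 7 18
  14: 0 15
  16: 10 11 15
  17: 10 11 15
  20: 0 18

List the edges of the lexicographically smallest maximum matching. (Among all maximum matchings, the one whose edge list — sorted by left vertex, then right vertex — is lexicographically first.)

|M| = 9 (so the lex-smallest maximum matching has 9 edges)
process left vertices in ascending order; for each, take the smallest-labelled available neighbour that still permits 9 edges overall, or leave it unmatched if none does
lex-smallest matching: {3-7, 4-2, 5-0, 6-9, 8-1, 12-18, 14-15, 16-10, 17-11}

Lex-smallest maximum matching: {(3,7), (4,2), (5,0), (6,9), (8,1), (12,18), (14,15), (16,10), (17,11)}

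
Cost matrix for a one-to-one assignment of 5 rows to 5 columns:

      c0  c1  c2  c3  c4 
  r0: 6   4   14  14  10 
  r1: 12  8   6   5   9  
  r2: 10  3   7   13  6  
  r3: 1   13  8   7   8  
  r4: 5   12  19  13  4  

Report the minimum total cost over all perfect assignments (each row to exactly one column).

Minimum assignment cost: 21

optimal assignment: row0→col1 (cost 4), row1→col3 (cost 5), row2→col2 (cost 7), row3→col0 (cost 1), row4→col4 (cost 4)
total = 4 + 5 + 7 + 1 + 4 = 21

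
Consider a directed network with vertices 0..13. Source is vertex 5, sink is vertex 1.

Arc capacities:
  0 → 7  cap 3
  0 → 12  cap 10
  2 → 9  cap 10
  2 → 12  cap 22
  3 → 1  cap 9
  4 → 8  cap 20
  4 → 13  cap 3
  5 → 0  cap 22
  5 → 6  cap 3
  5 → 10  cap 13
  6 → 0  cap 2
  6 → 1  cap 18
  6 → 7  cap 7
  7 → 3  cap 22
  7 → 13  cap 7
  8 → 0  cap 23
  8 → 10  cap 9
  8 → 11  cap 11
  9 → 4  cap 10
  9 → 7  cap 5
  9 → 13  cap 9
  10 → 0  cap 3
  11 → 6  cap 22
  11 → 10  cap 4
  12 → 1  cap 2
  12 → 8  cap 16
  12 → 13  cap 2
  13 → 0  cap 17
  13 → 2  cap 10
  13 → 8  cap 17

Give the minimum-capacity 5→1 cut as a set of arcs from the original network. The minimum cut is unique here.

augment #1: 5→6→1 push 3
augment #2: 5→0→12→1 push 2
augment #3: 5→0→7→3→1 push 3
augment #4: 5→0→12→8→11→6→1 push 8
max flow = 16; residual-reachable set from 5 gives S-side
cut edges (S→T): {(0,7), (0,12), (5,6)} total cap 16

Min-cut arcs: {(0,7), (0,12), (5,6)} (total capacity 16)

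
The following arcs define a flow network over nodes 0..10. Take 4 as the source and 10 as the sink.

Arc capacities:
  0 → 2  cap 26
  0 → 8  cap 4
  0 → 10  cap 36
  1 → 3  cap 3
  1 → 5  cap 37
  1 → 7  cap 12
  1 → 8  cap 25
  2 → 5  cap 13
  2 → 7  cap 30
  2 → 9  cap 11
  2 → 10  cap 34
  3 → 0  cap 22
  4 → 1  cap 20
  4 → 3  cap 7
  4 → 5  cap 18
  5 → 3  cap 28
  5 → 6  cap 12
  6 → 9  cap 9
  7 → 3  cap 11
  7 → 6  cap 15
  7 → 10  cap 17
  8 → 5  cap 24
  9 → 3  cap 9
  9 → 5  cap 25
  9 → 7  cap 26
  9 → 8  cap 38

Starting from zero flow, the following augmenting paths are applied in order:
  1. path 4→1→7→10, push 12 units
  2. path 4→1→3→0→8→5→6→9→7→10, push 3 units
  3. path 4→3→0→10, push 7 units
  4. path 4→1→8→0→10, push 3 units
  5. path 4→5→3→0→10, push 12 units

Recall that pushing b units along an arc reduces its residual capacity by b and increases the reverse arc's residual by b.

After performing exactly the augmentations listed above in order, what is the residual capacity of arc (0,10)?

after path 1 (4→1→7→10, push 12): res(0,10)=36
after path 2 (4→1→3→0→8→5→6→9→7→10, push 3): res(0,10)=36
after path 3 (4→3→0→10, push 7): res(0,10)=29
after path 4 (4→1→8→0→10, push 3): res(0,10)=26
after path 5 (4→5→3→0→10, push 12): res(0,10)=14

Residual capacity of (0,10): 14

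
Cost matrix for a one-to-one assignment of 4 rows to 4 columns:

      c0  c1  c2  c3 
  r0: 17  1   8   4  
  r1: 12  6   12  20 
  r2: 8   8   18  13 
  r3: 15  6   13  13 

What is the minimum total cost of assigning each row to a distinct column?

optimal assignment: row0→col3 (cost 4), row1→col2 (cost 12), row2→col0 (cost 8), row3→col1 (cost 6)
total = 4 + 12 + 8 + 6 = 30

Minimum assignment cost: 30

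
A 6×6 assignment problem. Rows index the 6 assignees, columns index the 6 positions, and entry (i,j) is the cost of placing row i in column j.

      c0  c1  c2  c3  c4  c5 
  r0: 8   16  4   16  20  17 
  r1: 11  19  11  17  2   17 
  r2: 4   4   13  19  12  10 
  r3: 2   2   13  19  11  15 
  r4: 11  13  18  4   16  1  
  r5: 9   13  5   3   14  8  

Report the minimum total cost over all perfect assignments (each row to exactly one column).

Minimum assignment cost: 16

one of 2 optimal assignments: row0→col2 (cost 4), row1→col4 (cost 2), row2→col0 (cost 4), row3→col1 (cost 2), row4→col5 (cost 1), row5→col3 (cost 3)
total = 4 + 2 + 4 + 2 + 1 + 3 = 16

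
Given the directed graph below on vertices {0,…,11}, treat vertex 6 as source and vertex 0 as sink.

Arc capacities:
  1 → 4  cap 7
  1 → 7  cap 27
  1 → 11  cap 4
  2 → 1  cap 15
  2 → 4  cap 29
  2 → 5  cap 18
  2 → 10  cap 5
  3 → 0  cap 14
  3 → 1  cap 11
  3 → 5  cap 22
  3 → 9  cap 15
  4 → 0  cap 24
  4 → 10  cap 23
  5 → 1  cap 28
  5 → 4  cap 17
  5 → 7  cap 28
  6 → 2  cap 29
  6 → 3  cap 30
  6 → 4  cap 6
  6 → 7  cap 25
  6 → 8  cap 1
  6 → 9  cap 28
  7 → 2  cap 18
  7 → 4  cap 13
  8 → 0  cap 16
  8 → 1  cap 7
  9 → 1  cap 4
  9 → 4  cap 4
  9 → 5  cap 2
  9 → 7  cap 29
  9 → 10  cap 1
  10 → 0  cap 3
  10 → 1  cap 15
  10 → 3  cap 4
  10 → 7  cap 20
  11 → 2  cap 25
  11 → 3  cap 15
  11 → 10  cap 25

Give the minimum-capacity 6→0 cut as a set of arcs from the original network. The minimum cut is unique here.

Min-cut arcs: {(3,0), (4,0), (6,8), (10,0)} (total capacity 42)

augment #1: 6→3→0 push 14
augment #2: 6→4→0 push 6
augment #3: 6→8→0 push 1
augment #4: 6→2→4→0 push 18
augment #5: 6→2→10→0 push 3
max flow = 42; residual-reachable set from 6 gives S-side
cut edges (S→T): {(3,0), (4,0), (6,8), (10,0)} total cap 42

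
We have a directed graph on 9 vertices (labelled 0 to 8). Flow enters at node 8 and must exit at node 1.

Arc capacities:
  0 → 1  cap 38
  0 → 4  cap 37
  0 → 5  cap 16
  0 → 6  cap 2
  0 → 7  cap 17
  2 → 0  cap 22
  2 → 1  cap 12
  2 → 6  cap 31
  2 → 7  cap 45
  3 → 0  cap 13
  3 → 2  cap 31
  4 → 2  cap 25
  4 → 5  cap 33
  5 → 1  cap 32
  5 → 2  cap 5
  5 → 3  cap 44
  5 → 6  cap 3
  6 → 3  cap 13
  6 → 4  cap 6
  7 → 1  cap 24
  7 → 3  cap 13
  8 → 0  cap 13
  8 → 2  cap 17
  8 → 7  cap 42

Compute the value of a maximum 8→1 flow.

Maximum flow value: 67

augment #1: 8→0→1 bottleneck 13, total now 13
augment #2: 8→2→1 bottleneck 12, total now 25
augment #3: 8→7→1 bottleneck 24, total now 49
augment #4: 8→2→0→1 bottleneck 5, total now 54
augment #5: 8→7→3→0→1 bottleneck 13, total now 67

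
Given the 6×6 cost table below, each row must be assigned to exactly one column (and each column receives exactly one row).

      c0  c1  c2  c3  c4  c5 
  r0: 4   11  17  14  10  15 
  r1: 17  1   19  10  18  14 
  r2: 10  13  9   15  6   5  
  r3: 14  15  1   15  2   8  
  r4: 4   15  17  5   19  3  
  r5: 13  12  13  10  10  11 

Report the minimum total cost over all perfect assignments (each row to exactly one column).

optimal assignment: row0→col0 (cost 4), row1→col1 (cost 1), row2→col4 (cost 6), row3→col2 (cost 1), row4→col5 (cost 3), row5→col3 (cost 10)
total = 4 + 1 + 6 + 1 + 3 + 10 = 25

Minimum assignment cost: 25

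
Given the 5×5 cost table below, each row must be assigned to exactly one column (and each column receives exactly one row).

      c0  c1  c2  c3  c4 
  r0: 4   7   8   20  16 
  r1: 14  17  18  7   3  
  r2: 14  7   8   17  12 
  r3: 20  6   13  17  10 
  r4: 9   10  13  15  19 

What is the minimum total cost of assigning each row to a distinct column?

Minimum assignment cost: 36

optimal assignment: row0→col0 (cost 4), row1→col4 (cost 3), row2→col2 (cost 8), row3→col1 (cost 6), row4→col3 (cost 15)
total = 4 + 3 + 8 + 6 + 15 = 36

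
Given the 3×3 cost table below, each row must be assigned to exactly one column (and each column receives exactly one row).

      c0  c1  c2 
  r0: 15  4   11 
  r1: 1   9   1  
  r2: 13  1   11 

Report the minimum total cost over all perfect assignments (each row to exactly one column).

optimal assignment: row0→col2 (cost 11), row1→col0 (cost 1), row2→col1 (cost 1)
total = 11 + 1 + 1 = 13

Minimum assignment cost: 13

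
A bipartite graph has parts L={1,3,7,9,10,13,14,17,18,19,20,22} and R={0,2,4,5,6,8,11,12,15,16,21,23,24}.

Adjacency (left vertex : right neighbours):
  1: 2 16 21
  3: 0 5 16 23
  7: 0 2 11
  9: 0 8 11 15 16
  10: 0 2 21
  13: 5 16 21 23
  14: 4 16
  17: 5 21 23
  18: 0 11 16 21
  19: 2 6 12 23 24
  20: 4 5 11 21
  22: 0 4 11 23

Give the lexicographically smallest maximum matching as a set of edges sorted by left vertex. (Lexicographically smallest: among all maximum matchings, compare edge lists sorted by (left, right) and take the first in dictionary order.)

Lex-smallest maximum matching: {(1,2), (3,0), (7,11), (9,8), (10,21), (13,5), (14,4), (17,23), (18,16), (19,6)}

|M| = 10 (so the lex-smallest maximum matching has 10 edges)
process left vertices in ascending order; for each, take the smallest-labelled available neighbour that still permits 10 edges overall, or leave it unmatched if none does
lex-smallest matching: {1-2, 3-0, 7-11, 9-8, 10-21, 13-5, 14-4, 17-23, 18-16, 19-6}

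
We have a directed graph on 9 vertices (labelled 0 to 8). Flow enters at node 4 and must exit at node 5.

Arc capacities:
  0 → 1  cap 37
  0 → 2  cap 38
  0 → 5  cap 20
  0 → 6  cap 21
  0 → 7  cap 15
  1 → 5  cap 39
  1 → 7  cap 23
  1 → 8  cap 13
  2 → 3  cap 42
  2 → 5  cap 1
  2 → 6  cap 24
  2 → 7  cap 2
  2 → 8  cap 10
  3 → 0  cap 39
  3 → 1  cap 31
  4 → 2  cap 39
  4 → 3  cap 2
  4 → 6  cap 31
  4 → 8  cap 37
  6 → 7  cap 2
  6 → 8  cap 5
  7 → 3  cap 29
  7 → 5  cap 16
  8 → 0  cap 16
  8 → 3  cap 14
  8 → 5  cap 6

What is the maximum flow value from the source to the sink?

augment #1: 4→2→5 bottleneck 1, total now 1
augment #2: 4→8→5 bottleneck 6, total now 7
augment #3: 4→2→7→5 bottleneck 2, total now 9
augment #4: 4→3→0→5 bottleneck 2, total now 11
augment #5: 4→6→7→5 bottleneck 2, total now 13
augment #6: 4→8→0→5 bottleneck 16, total now 29
augment #7: 4→2→3→0→5 bottleneck 2, total now 31
augment #8: 4→2→3→1→5 bottleneck 31, total now 62
augment #9: 4→2→3→0→1→5 bottleneck 3, total now 65
augment #10: 4→8→3→0→1→5 bottleneck 5, total now 70
augment #11: 4→8→3→0→7→5 bottleneck 9, total now 79

Maximum flow value: 79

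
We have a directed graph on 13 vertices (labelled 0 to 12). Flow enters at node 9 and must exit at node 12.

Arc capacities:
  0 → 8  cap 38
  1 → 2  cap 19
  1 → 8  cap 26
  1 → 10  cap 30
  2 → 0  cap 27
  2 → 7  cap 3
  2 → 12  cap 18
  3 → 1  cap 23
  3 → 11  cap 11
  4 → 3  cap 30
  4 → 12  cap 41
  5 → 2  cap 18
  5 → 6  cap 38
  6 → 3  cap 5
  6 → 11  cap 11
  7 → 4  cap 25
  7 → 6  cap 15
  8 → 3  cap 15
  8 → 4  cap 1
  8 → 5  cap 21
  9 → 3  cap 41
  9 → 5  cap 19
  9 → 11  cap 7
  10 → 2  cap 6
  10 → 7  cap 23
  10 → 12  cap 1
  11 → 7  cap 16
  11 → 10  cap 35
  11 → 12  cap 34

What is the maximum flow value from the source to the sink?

Maximum flow value: 60

augment #1: 9→11→12 bottleneck 7, total now 7
augment #2: 9→3→11→12 bottleneck 11, total now 18
augment #3: 9→5→2→12 bottleneck 18, total now 36
augment #4: 9→3→1→10→12 bottleneck 1, total now 37
augment #5: 9→5→6→11→12 bottleneck 1, total now 38
augment #6: 9→3→1→8→4→12 bottleneck 1, total now 39
augment #7: 9→3→1→2→7→4→12 bottleneck 3, total now 42
augment #8: 9→3→1→10→7→4→12 bottleneck 18, total now 60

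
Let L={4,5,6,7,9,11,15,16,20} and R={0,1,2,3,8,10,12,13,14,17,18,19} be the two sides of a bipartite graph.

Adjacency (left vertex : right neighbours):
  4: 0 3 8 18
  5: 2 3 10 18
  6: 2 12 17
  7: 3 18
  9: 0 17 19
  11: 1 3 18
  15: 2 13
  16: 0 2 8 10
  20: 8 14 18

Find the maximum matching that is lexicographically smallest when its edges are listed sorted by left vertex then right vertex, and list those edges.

|M| = 9 (so the lex-smallest maximum matching has 9 edges)
process left vertices in ascending order; for each, take the smallest-labelled available neighbour that still permits 9 edges overall, or leave it unmatched if none does
lex-smallest matching: {4-0, 5-2, 6-12, 7-3, 9-17, 11-1, 15-13, 16-8, 20-14}

Lex-smallest maximum matching: {(4,0), (5,2), (6,12), (7,3), (9,17), (11,1), (15,13), (16,8), (20,14)}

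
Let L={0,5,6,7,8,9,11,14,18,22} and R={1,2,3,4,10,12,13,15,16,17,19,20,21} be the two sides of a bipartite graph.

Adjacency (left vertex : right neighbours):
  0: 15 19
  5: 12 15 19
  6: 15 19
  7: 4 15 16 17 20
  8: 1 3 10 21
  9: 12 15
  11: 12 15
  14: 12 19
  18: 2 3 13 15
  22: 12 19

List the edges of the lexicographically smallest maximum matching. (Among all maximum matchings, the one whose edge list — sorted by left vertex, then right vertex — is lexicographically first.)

Lex-smallest maximum matching: {(0,15), (5,12), (6,19), (7,4), (8,1), (18,2)}

|M| = 6 (so the lex-smallest maximum matching has 6 edges)
process left vertices in ascending order; for each, take the smallest-labelled available neighbour that still permits 6 edges overall, or leave it unmatched if none does
lex-smallest matching: {0-15, 5-12, 6-19, 7-4, 8-1, 18-2}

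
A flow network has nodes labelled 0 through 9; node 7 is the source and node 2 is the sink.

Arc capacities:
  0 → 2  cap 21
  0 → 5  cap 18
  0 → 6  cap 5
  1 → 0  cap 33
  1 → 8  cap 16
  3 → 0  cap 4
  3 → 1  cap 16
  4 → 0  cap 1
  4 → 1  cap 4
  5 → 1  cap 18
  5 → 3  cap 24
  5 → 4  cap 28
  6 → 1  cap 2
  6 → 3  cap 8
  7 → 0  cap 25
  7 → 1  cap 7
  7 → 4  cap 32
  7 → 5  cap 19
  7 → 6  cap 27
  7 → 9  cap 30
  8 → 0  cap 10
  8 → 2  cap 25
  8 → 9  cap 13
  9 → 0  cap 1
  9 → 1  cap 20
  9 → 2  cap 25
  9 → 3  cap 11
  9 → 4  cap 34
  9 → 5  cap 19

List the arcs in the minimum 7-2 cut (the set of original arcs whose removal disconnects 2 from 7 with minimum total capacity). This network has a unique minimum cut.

augment #1: 7→0→2 push 21
augment #2: 7→9→2 push 25
augment #3: 7→1→8→2 push 7
augment #4: 7→4→1→8→2 push 4
augment #5: 7→5→1→8→2 push 5
max flow = 62; residual-reachable set from 7 gives S-side
cut edges (S→T): {(0,2), (1,8), (9,2)} total cap 62

Min-cut arcs: {(0,2), (1,8), (9,2)} (total capacity 62)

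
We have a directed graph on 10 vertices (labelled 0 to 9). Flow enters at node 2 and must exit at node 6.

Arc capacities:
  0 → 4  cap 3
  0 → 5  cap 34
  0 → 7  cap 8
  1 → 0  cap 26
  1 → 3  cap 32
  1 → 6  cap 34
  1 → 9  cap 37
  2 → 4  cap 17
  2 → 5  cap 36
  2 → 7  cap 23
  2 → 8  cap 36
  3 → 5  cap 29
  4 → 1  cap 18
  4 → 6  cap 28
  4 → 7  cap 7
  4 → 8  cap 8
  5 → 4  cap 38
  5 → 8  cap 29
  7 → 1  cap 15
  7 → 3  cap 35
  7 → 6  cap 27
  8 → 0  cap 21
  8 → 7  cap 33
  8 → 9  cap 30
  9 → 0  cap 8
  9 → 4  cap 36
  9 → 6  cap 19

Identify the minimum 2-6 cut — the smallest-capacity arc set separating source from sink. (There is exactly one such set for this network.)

augment #1: 2→4→6 push 17
augment #2: 2→7→6 push 23
augment #3: 2→5→4→6 push 11
augment #4: 2→8→7→6 push 4
augment #5: 2→8→9→6 push 19
augment #6: 2→5→4→1→6 push 18
augment #7: 2→8→7→1→6 push 13
augment #8: 2→5→4→7→1→6 push 2
max flow = 107; residual-reachable set from 2 gives S-side
cut edges (S→T): {(4,1), (4,6), (7,1), (7,6), (9,6)} total cap 107

Min-cut arcs: {(4,1), (4,6), (7,1), (7,6), (9,6)} (total capacity 107)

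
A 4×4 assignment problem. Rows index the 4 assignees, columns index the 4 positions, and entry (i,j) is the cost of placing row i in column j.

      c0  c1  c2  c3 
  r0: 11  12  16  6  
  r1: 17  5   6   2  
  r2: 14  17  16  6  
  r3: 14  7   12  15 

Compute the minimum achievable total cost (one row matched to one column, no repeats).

Minimum assignment cost: 30

optimal assignment: row0→col0 (cost 11), row1→col2 (cost 6), row2→col3 (cost 6), row3→col1 (cost 7)
total = 11 + 6 + 6 + 7 = 30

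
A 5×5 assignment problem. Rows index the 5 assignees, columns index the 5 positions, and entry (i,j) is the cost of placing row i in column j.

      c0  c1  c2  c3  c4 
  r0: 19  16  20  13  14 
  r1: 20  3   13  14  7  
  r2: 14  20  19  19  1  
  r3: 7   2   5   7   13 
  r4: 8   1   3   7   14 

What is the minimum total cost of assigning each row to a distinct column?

Minimum assignment cost: 27

optimal assignment: row0→col3 (cost 13), row1→col1 (cost 3), row2→col4 (cost 1), row3→col0 (cost 7), row4→col2 (cost 3)
total = 13 + 3 + 1 + 7 + 3 = 27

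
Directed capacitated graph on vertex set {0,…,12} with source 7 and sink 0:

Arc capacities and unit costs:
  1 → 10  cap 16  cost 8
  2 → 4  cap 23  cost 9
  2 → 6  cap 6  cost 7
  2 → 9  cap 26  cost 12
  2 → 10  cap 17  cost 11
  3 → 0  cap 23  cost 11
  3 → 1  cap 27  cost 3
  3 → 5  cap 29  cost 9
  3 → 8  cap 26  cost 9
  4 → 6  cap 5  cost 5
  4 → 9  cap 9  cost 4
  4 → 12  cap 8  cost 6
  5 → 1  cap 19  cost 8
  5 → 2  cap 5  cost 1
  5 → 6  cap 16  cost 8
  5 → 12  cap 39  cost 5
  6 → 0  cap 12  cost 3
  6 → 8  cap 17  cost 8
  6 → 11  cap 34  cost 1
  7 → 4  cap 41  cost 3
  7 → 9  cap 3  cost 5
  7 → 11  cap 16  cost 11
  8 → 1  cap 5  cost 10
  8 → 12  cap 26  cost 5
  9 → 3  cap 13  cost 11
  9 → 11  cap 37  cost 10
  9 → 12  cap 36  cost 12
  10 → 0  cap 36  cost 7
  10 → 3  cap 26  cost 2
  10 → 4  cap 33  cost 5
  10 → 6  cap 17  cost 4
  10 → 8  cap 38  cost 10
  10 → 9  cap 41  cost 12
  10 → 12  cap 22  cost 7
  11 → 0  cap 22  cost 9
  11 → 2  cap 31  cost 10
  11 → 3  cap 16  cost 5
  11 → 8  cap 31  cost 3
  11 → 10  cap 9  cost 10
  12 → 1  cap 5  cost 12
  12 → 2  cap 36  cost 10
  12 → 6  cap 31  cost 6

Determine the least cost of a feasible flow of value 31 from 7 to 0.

Minimum cost for 31 units: 573

shortest-cost path #1: 7→4→6→0 push 5 @ unit cost 11 (adds 55)
shortest-cost path #2: 7→4→12→6→0 push 7 @ unit cost 18 (adds 126)
shortest-cost path #3: 7→11→0 push 16 @ unit cost 20 (adds 320)
shortest-cost path #4: 7→9→11→0 push 3 @ unit cost 24 (adds 72)
total cost = 573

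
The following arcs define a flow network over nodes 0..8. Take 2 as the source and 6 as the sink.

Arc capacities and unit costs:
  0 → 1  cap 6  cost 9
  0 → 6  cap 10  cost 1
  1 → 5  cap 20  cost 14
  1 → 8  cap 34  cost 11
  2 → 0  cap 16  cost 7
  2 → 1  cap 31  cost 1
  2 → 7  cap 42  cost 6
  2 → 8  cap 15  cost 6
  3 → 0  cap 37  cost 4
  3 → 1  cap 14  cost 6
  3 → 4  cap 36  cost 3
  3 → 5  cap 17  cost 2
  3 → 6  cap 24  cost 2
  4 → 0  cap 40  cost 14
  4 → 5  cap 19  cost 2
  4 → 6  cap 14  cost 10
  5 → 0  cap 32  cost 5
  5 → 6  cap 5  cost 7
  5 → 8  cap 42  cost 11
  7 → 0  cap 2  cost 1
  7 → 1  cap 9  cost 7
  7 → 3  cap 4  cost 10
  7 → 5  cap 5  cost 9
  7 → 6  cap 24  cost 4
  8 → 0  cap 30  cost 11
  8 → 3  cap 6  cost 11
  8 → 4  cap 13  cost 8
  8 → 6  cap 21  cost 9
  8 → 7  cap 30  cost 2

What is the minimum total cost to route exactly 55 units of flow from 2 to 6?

Minimum cost for 55 units: 659

shortest-cost path #1: 2→0→6 push 10 @ unit cost 8 (adds 80)
shortest-cost path #2: 2→7→6 push 24 @ unit cost 10 (adds 240)
shortest-cost path #3: 2→8→6 push 15 @ unit cost 15 (adds 225)
shortest-cost path #4: 2→7→3→6 push 4 @ unit cost 18 (adds 72)
shortest-cost path #5: 2→1→8→6 push 2 @ unit cost 21 (adds 42)
total cost = 659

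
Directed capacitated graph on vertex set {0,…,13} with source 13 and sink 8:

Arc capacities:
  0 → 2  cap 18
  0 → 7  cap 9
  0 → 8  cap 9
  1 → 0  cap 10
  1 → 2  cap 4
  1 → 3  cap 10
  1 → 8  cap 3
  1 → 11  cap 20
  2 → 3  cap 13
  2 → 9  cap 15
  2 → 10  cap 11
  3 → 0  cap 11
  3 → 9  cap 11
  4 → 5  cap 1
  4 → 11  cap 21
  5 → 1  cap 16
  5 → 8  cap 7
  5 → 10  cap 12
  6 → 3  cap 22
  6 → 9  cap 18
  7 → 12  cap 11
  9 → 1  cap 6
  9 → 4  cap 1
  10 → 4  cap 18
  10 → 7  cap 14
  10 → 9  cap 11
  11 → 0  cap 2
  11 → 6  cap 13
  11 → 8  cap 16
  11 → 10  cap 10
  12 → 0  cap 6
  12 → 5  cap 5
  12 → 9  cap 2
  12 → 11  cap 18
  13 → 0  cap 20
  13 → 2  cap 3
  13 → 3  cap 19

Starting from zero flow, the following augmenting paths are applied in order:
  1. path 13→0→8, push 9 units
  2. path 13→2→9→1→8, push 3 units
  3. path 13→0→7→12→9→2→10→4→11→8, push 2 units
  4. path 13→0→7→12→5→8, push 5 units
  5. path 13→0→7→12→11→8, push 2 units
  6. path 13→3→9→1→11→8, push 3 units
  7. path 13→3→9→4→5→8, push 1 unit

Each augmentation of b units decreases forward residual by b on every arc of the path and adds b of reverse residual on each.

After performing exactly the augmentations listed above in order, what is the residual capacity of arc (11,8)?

Residual capacity of (11,8): 9

after path 1 (13→0→8, push 9): res(11,8)=16
after path 2 (13→2→9→1→8, push 3): res(11,8)=16
after path 3 (13→0→7→12→9→2→10→4→11→8, push 2): res(11,8)=14
after path 4 (13→0→7→12→5→8, push 5): res(11,8)=14
after path 5 (13→0→7→12→11→8, push 2): res(11,8)=12
after path 6 (13→3→9→1→11→8, push 3): res(11,8)=9
after path 7 (13→3→9→4→5→8, push 1): res(11,8)=9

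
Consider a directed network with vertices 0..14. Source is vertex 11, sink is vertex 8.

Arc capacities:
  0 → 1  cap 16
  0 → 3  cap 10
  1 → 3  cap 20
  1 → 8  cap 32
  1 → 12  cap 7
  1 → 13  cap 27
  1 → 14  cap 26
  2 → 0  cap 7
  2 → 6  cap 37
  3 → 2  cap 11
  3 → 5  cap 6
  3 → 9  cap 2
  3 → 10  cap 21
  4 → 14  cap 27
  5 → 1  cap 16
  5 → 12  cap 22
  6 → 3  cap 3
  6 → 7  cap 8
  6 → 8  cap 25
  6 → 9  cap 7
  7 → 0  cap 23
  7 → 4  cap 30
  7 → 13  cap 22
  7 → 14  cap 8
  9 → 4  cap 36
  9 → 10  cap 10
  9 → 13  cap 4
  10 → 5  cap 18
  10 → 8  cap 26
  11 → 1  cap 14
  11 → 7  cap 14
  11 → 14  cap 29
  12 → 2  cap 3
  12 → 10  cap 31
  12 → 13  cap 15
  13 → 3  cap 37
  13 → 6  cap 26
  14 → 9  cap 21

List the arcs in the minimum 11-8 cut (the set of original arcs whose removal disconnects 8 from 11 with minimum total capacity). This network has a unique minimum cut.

Min-cut arcs: {(9,10), (9,13), (11,1), (11,7)} (total capacity 42)

augment #1: 11→1→8 push 14
augment #2: 11→7→0→1→8 push 14
augment #3: 11→14→9→10→8 push 10
augment #4: 11→14→9→13→6→8 push 4
max flow = 42; residual-reachable set from 11 gives S-side
cut edges (S→T): {(9,10), (9,13), (11,1), (11,7)} total cap 42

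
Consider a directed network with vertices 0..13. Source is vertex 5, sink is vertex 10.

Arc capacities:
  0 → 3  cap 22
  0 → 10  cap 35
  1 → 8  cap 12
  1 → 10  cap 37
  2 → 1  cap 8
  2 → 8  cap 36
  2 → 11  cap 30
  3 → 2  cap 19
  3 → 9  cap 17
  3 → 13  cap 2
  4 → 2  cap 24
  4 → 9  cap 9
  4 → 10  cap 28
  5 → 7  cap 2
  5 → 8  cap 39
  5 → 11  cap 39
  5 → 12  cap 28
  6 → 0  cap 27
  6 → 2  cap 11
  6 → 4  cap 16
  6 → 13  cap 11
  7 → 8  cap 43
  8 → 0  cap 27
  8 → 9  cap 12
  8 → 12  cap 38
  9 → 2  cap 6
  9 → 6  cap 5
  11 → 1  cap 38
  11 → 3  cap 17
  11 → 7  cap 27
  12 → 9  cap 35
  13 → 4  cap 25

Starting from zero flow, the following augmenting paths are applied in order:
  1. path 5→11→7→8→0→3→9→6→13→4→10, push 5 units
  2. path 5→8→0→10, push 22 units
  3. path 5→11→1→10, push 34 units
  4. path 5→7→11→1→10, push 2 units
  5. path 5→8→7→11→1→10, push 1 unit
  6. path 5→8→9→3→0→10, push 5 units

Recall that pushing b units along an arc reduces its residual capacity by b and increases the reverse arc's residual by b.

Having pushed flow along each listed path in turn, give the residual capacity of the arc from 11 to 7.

Residual capacity of (11,7): 25

after path 1 (5→11→7→8→0→3→9→6→13→4→10, push 5): res(11,7)=22
after path 2 (5→8→0→10, push 22): res(11,7)=22
after path 3 (5→11→1→10, push 34): res(11,7)=22
after path 4 (5→7→11→1→10, push 2): res(11,7)=24
after path 5 (5→8→7→11→1→10, push 1): res(11,7)=25
after path 6 (5→8→9→3→0→10, push 5): res(11,7)=25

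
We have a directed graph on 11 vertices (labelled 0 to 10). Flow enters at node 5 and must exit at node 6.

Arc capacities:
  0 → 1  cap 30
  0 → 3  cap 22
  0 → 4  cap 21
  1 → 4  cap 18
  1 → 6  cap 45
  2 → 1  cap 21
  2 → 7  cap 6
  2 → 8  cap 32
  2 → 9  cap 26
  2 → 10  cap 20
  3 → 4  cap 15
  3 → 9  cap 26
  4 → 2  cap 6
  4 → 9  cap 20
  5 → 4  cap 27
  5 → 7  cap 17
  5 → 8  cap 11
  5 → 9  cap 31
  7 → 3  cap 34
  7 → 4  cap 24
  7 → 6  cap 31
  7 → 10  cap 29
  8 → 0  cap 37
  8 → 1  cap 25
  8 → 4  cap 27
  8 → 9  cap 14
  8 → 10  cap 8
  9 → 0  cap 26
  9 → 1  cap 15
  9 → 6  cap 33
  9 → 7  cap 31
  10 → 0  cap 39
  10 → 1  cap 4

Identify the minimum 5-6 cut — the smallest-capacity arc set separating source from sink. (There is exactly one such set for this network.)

augment #1: 5→7→6 push 17
augment #2: 5→9→6 push 31
augment #3: 5→4→9→6 push 2
augment #4: 5→8→1→6 push 11
augment #5: 5→4→2→1→6 push 6
augment #6: 5→4→9→1→6 push 15
augment #7: 5→4→9→7→6 push 3
max flow = 85; residual-reachable set from 5 gives S-side
cut edges (S→T): {(4,2), (4,9), (5,7), (5,8), (5,9)} total cap 85

Min-cut arcs: {(4,2), (4,9), (5,7), (5,8), (5,9)} (total capacity 85)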